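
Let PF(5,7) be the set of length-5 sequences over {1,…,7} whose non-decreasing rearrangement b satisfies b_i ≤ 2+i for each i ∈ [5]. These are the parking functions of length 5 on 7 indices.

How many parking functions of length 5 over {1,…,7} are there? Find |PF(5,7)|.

12288

Count = (7−5+1)·(7+1)^(5−1) = 3 · 4096 = 12288 [KW]
Example (5,2,6,4,2) → sorted (2,2,4,5,6): b_i ≤ 2+i ∀i, a PF.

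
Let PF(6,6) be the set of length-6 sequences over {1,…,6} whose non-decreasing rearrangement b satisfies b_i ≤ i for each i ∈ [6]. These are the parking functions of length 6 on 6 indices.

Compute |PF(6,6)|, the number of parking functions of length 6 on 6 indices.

16807

Count = (6−6+1)·(6+1)^(6−1) = 1 · 16807 = 16807 (Konheim–Weiss)
E.g. (1,1,4,3,2,5) → sorted (1,1,2,3,4,5): b_i ≤ i ∀i, a PF.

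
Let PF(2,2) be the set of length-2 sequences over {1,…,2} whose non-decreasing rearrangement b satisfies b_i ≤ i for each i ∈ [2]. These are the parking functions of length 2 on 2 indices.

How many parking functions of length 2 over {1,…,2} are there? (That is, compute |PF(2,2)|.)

3

|PF(2,2)| = (2−2+1)·(2+1)^(2−1) = 1 · 3 = 3 (Konheim–Weiss)
Example (2,1) → sorted (1,2): b_i ≤ i ∀i, a PF.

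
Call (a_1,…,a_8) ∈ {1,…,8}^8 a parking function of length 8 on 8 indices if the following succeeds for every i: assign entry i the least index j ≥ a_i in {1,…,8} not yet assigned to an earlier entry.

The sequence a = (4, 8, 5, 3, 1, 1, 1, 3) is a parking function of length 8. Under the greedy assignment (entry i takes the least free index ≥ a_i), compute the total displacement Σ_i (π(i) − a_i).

Σπ = 36 ({1..8} each once); Σa = 4+8+5+3+1+1+1+3 = 26; disp = 36−26 = 10.

10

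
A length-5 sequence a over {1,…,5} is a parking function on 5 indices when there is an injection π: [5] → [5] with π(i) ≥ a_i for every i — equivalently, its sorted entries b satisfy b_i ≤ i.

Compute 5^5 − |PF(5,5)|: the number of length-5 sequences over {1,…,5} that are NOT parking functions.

1829

Count = (5−5+1)·(5+1)^(5−1) = 1 · 1296 = 1296 (Konheim–Weiss)
Example (2,2,3,5,5) → sorted (2,2,3,5,5): b_1=2>1, not a PF.
So 3125 − 1296 = 1829 fail.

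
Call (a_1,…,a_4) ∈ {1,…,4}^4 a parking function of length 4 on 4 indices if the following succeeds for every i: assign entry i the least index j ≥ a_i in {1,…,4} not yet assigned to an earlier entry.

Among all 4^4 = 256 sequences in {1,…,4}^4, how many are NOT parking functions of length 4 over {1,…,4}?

|PF(4,4)| = (4−4+1)·(4+1)^(4−1) = 1 · 125 = 125 [KW]
Check (2,4,2,3) → sorted (2,2,3,4): b_1=2>1, not a PF.
So 256 − 125 = 131 fail.

131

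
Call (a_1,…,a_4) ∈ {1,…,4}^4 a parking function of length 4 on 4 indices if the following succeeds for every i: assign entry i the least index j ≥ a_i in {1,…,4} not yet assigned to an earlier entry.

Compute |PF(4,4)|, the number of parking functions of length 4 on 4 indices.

125

#PF = (5−4)·5^(4−1) = 1·125 = 125 (Konheim–Weiss)
Check (3,1,1,1) → sorted (1,1,1,3): b_i ≤ i ∀i, a PF.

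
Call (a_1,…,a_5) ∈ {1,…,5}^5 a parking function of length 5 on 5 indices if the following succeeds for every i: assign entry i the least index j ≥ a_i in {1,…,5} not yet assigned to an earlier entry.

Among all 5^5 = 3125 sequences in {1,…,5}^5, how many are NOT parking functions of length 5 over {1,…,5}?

1829

#PF = (5−5+1)·(5+1)^(5−1) = 1×1296 = 1296 (Pollak)
One tuple (5,5,1,5,5) → sorted (1,5,5,5,5): b_2=5>2, not a PF.
Total 3125; non-PF = 3125−1296 = 1829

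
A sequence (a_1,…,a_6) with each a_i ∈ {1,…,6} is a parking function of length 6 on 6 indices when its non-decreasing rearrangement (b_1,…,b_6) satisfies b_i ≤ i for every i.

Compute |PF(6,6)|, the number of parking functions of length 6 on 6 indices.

16807

Count = (6−6+1)·(6+1)^(6−1) = 1×16807 = 16807
Check (1,1,4,2,5,1) → sorted (1,1,1,2,4,5): b_i ≤ i ∀i, a PF.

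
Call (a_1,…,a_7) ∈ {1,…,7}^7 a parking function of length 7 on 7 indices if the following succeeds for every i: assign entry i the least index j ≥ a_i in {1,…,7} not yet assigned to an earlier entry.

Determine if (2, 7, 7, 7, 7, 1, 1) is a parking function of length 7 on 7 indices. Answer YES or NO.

NO

Order a: b = (1, 1, 2, 7, 7, 7, 7).
  b_1=1 ≤ 1
  b_2=1 ≤ 2
  b_3=2 ≤ 3
  b_4=7 > 4
  fails at i=4 ⇒ NO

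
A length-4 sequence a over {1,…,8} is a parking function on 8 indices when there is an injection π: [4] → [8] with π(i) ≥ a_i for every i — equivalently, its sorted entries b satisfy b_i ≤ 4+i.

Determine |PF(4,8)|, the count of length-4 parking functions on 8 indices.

3645

|PF(4,8)| = (8−4+1)·(8+1)^(4−1) = 5×729 = 3645 (Konheim–Weiss)
Check (8,5,6,5) → sorted (5,5,6,8): b_i ≤ 4+i ∀i, a PF.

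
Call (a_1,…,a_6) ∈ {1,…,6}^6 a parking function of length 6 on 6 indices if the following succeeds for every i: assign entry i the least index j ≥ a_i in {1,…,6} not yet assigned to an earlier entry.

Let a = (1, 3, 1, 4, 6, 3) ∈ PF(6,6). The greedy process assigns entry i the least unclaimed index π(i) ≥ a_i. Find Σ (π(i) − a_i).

Σπ(i) = 1+…+6 = 21; Σa = 1+3+1+4+6+3 = 18; disp = 21−18 = 3.

3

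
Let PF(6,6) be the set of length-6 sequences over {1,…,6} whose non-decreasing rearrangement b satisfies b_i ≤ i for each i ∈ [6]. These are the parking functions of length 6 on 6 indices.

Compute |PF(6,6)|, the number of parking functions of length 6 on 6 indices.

16807

|PF(6,6)| = (7−6)·7^(6−1) = 1 · 16807 = 16807 (Konheim–Weiss)
E.g. (4,2,3,4,1,5) → sorted (1,2,3,4,4,5): b_i ≤ i ∀i, a PF.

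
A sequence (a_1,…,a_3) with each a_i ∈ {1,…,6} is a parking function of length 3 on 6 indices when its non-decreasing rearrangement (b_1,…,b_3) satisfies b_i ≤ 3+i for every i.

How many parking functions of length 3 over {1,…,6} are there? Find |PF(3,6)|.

196

|PF| = (6−3+1)·(6+1)^(3−1) = 4·49 = 196
E.g. (4,2,6) → sorted (2,4,6): b_i ≤ 3+i ∀i, a PF.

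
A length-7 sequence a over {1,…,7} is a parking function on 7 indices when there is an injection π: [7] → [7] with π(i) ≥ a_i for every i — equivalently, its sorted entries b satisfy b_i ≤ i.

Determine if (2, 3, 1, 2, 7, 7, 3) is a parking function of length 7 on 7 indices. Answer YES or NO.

NO

Sorted: b = (1, 2, 2, 3, 3, 7, 7).
  b_1=1 ≤ 1
  b_2=2 ≤ 2
  b_3=2 ≤ 3
  b_4=3 ≤ 4
  b_5=3 ≤ 5
  b_6=7 > 6
  fails at i=6 ⇒ NO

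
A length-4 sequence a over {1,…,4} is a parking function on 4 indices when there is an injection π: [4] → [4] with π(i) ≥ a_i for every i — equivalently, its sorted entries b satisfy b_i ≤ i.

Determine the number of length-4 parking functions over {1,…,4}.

125

#PF = (4−4+1)·(4+1)^(4−1) = 1×125 = 125 [KW]
E.g. (2,4,3,1) → sorted (1,2,3,4): b_i ≤ i ∀i, a PF.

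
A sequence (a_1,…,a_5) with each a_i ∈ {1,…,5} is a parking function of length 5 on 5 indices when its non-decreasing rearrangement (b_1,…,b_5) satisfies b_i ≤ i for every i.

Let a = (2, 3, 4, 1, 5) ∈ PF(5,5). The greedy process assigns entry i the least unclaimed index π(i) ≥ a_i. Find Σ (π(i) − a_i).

Σπ(i) = 1+…+5 = 15; Σa = 2+3+4+1+5 = 15; disp = 15−15 = 0.

0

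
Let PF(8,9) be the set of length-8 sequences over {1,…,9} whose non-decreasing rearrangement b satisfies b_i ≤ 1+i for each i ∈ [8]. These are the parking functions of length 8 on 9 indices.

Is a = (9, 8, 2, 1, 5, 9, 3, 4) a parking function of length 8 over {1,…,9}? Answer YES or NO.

Sorted: b = (1, 2, 3, 4, 5, 8, 9, 9).
  b_1=1 ≤ 2
  b_2=2 ≤ 3
  b_3=3 ≤ 4
  b_4=4 ≤ 5
  b_5=5 ≤ 6
  b_6=8 > 7
  fails at i=6 ⇒ NO

NO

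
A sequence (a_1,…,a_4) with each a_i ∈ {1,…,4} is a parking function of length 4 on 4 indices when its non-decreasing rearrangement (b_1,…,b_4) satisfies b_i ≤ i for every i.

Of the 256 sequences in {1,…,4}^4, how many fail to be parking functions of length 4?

|PF(4,4)| = (4−4+1)·(4+1)^(4−1) = 1×125 = 125 [KW]
Check (1,4,4,1) → sorted (1,1,4,4): b_3=4>3, not a PF.
So 256 − 125 = 131 fail.

131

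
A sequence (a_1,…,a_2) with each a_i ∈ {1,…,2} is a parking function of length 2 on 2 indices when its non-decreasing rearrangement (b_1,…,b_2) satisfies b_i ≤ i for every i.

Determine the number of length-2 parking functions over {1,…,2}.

3

#PF = (3−2)·3^(2−1) = 1×3 = 3 (Konheim–Weiss)
Example (1,2) → sorted (1,2): b_i ≤ i ∀i, a PF.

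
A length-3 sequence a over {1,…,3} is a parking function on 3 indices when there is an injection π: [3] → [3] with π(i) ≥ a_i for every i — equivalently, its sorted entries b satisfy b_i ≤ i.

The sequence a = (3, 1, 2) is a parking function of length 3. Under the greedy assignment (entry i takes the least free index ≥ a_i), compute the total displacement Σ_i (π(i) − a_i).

0

Σπ(i) = 1+…+3 = 6; Σa = 3+1+2 = 6; disp = 6−6 = 0.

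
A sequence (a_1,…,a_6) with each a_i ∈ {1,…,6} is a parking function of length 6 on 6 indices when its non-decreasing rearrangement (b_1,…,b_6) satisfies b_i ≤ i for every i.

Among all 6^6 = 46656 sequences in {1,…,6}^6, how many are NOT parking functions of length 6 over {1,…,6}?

29849

#PF = 1·7^5 = 1·16807 = 16807 [KW]
E.g. (1,6,6,6,6,3) → sorted (1,3,6,6,6,6): b_2=3>2, not a PF.
6^6 − 16807 = 46656 − 16807 = 29849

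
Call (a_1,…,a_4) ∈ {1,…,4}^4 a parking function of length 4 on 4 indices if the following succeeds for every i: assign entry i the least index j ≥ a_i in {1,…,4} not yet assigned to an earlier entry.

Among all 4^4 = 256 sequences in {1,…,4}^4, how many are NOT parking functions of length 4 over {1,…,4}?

131

|PF| = (4+1−4)·(4+1)^{4−1} = 1 · 125 = 125 (Konheim–Weiss)
Check (1,4,4,2) → sorted (1,2,4,4): b_3=4>3, not a PF.
Total 256; non-PF = 256−125 = 131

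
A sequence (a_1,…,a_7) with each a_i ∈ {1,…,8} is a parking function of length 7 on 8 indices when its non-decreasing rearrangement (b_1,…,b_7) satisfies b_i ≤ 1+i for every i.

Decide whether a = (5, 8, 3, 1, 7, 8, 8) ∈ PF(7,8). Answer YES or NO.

NO

Rearranged: b = (1, 3, 5, 7, 8, 8, 8).
  b_1=1 ≤ 2
  b_2=3 ≤ 3
  b_3=5 > 4
  fails at i=3 ⇒ NO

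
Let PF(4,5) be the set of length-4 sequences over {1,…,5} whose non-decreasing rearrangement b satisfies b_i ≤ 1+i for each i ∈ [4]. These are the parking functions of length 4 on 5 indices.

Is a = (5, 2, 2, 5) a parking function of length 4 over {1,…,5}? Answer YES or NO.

Order a: b = (2, 2, 5, 5).
  b_1=2 ≤ 2
  b_2=2 ≤ 3
  b_3=5 > 4
  fails at i=3 ⇒ NO

NO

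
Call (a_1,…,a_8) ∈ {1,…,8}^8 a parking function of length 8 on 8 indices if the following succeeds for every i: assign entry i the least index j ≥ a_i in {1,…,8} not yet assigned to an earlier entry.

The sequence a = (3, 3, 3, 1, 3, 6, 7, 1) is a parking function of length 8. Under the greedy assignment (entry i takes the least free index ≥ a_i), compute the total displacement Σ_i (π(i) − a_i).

Σπ = 36 ({1..8} each once); Σa = 3+3+3+1+3+6+7+1 = 27; disp = 36−27 = 9.

9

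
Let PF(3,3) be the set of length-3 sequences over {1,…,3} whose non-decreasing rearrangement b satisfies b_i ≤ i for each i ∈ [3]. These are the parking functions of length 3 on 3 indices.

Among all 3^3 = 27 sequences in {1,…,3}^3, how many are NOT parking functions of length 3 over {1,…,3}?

11

|PF| = (3+1−3)·(3+1)^{3−1} = 1·16 = 16 (Pollak)
E.g. (3,3,3) → sorted (3,3,3): b_1=3>1, not a PF.
3^3 − 16 = 27 − 16 = 11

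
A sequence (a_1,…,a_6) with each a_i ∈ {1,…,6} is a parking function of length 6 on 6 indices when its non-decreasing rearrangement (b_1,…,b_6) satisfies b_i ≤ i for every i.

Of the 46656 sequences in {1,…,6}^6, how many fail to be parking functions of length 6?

29849

|PF(6,6)| = 1·7^5 = 1·16807 = 16807
Example (3,6,5,6,3,3) → sorted (3,3,3,5,6,6): b_1=3>1, not a PF.
So 46656 − 16807 = 29849 fail.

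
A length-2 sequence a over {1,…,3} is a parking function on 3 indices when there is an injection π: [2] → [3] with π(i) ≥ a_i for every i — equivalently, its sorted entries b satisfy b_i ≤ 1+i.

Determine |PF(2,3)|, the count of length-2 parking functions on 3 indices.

#PF = (3+1−2)·(3+1)^{2−1} = 2·4 = 8
Check (3,2) → sorted (2,3): b_i ≤ 1+i ∀i, a PF.

8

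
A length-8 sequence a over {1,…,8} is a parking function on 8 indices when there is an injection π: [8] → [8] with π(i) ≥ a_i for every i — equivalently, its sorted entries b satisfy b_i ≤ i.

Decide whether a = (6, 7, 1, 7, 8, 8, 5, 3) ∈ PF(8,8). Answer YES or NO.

Rearranged: b = (1, 3, 5, 6, 7, 7, 8, 8).
  b_1=1 ≤ 1
  b_2=3 > 2
  fails at i=2 ⇒ NO

NO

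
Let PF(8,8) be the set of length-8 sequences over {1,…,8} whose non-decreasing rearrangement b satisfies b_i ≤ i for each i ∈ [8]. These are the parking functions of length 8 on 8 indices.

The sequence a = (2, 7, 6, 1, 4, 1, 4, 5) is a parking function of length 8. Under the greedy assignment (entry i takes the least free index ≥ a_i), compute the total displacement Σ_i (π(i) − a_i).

Σπ(i) = 1+…+8 = 36; Σa = 2+7+6+1+4+1+4+5 = 30; disp = 36−30 = 6.

6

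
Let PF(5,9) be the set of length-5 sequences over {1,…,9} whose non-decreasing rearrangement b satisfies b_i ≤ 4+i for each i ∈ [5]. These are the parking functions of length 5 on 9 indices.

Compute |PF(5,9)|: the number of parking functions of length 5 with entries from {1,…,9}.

Count = (9−5+1)·(9+1)^(5−1) = 5×10000 = 50000 (Konheim–Weiss)
Example (2,1,5,4,8) → sorted (1,2,4,5,8): b_i ≤ 4+i ∀i, a PF.

50000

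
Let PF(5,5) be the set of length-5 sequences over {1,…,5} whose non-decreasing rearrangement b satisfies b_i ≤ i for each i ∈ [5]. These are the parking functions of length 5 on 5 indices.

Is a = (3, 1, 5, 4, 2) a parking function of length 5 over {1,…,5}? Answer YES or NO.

Rearranged: b = (1, 2, 3, 4, 5).
  b_1=1 ≤ 1
  b_2=2 ≤ 2
  b_3=3 ≤ 3
  b_4=4 ≤ 4
  b_5=5 ≤ 5
All bounds hold ⇒ YES

YES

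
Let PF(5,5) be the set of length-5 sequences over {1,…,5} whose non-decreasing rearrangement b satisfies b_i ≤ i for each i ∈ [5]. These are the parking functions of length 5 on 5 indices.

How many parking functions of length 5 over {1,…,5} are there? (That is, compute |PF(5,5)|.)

1296

#PF = 1·6^4 = 1·1296 = 1296
One tuple (3,2,1,3,2) → sorted (1,2,2,3,3): b_i ≤ i ∀i, a PF.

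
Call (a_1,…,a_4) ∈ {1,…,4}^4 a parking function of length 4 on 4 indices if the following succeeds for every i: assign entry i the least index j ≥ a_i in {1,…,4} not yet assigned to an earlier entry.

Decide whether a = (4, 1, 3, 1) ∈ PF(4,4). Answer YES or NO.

Sorted: b = (1, 1, 3, 4).
  b_1=1 ≤ 1
  b_2=1 ≤ 2
  b_3=3 ≤ 3
  b_4=4 ≤ 4
All bounds hold ⇒ YES

YES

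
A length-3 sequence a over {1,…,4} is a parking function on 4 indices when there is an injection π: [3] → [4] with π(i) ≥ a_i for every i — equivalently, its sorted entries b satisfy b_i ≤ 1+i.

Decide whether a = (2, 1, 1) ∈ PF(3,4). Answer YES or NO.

Order a: b = (1, 1, 2).
  b_1=1 ≤ 2
  b_2=1 ≤ 3
  b_3=2 ≤ 4
All bounds hold ⇒ YES

YES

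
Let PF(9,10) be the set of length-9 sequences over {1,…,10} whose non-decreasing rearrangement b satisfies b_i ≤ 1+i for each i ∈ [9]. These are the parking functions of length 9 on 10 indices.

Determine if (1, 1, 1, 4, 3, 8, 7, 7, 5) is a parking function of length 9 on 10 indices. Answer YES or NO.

YES

Rearranged: b = (1, 1, 1, 3, 4, 5, 7, 7, 8).
  b_1=1 ≤ 2
  b_2=1 ≤ 3
  b_3=1 ≤ 4
  b_4=3 ≤ 5
  b_5=4 ≤ 6
  b_6=5 ≤ 7
  b_7=7 ≤ 8
  b_8=7 ≤ 9
  b_9=8 ≤ 10
All bounds hold ⇒ YES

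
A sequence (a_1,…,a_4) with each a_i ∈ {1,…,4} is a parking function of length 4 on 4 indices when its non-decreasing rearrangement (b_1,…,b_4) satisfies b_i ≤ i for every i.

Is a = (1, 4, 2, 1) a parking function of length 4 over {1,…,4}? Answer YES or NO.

Rearranged: b = (1, 1, 2, 4).
  b_1=1 ≤ 1
  b_2=1 ≤ 2
  b_3=2 ≤ 3
  b_4=4 ≤ 4
All bounds hold ⇒ YES

YES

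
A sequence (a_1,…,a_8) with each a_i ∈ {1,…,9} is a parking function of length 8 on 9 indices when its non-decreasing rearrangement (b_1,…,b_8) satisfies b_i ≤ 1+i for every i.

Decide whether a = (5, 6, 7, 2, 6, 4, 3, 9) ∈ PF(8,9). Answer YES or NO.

YES

Rearranged: b = (2, 3, 4, 5, 6, 6, 7, 9).
  b_1=2 ≤ 2
  b_2=3 ≤ 3
  b_3=4 ≤ 4
  b_4=5 ≤ 5
  b_5=6 ≤ 6
  b_6=6 ≤ 7
  b_7=7 ≤ 8
  b_8=9 ≤ 9
All bounds hold ⇒ YES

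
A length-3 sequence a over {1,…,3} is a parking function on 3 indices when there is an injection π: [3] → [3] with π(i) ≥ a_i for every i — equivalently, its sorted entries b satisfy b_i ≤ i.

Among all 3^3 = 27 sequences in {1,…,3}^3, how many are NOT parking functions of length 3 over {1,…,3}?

#PF = (4−3)·4^(3−1) = 1 · 16 = 16 [KW]
One tuple (3,2,3) → sorted (2,3,3): b_1=2>1, not a PF.
So 27 − 16 = 11 fail.

11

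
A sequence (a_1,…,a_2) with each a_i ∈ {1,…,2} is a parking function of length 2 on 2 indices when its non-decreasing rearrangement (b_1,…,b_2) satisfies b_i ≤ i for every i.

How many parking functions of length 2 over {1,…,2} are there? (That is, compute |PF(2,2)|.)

3

Count = (2+1−2)·(2+1)^{2−1} = 1×3 = 3 (Pollak)
Check (2,1) → sorted (1,2): b_i ≤ i ∀i, a PF.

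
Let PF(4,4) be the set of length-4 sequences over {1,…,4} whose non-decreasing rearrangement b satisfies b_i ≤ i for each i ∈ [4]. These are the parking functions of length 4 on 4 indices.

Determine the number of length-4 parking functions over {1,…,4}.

|PF| = (4−4+1)·(4+1)^(4−1) = 1 · 125 = 125 [KW]
Check (3,4,1,1) → sorted (1,1,3,4): b_i ≤ i ∀i, a PF.

125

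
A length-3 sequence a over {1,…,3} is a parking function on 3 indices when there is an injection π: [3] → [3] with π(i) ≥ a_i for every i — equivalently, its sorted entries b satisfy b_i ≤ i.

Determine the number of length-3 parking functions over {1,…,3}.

16

|PF(3,3)| = (3+1−3)·(3+1)^{3−1} = 1 · 16 = 16 [KW]
Check (3,1,2) → sorted (1,2,3): b_i ≤ i ∀i, a PF.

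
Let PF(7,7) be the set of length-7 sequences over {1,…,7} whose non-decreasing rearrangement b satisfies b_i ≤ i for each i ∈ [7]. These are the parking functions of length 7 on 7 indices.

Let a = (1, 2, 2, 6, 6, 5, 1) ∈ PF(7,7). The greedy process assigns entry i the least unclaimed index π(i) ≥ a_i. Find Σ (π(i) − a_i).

5

Σπ = 28 ({1..7} each once); Σa = 1+2+2+6+6+5+1 = 23; disp = 28−23 = 5.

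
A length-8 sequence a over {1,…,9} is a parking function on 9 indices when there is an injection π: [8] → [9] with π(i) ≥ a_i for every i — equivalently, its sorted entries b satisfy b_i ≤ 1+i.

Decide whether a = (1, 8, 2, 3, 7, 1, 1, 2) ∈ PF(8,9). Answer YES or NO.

YES

Rearranged: b = (1, 1, 1, 2, 2, 3, 7, 8).
  b_1=1 ≤ 2
  b_2=1 ≤ 3
  b_3=1 ≤ 4
  b_4=2 ≤ 5
  b_5=2 ≤ 6
  b_6=3 ≤ 7
  b_7=7 ≤ 8
  b_8=8 ≤ 9
All bounds hold ⇒ YES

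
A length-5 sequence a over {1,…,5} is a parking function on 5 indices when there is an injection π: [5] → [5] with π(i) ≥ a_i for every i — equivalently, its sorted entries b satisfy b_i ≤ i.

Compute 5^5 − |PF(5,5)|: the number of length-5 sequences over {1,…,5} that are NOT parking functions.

1829

#PF = (5−5+1)·(5+1)^(5−1) = 1 · 1296 = 1296
One tuple (3,4,5,3,4) → sorted (3,3,4,4,5): b_1=3>1, not a PF.
5^5 − 1296 = 3125 − 1296 = 1829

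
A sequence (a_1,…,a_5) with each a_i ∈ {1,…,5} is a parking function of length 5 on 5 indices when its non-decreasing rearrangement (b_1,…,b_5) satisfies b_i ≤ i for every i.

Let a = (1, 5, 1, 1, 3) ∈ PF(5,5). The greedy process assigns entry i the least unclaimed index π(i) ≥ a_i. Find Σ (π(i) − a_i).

Σπ(i) = 1+…+5 = 15; Σa = 1+5+1+1+3 = 11; disp = 15−11 = 4.

4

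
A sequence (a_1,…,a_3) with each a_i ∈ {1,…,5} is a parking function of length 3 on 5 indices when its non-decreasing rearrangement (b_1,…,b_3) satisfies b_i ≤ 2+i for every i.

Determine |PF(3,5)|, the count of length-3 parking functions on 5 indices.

#PF = (5−3+1)·(5+1)^(3−1) = 3 · 36 = 108
E.g. (2,4,2) → sorted (2,2,4): b_i ≤ 2+i ∀i, a PF.

108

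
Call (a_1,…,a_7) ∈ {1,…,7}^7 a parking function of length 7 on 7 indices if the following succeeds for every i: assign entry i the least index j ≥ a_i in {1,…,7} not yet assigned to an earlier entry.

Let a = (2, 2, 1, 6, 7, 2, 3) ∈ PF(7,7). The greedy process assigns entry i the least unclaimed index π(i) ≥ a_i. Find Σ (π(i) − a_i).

Σπ = 7·8/2 = 28 (π permutes [7]); Σa = 2+2+1+6+7+2+3 = 23; disp = 28−23 = 5.

5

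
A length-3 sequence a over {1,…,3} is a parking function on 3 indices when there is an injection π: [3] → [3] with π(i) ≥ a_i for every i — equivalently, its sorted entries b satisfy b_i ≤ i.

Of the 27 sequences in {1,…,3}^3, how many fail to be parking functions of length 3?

|PF(3,3)| = 1·4^2 = 1·16 = 16 (Konheim–Weiss)
One tuple (1,3,3) → sorted (1,3,3): b_2=3>2, not a PF.
So 27 − 16 = 11 fail.

11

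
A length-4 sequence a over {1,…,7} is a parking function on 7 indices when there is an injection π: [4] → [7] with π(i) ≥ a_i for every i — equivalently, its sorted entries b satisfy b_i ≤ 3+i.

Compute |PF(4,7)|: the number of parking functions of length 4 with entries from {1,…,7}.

2048

Count = (7+1−4)·(7+1)^{4−1} = 4 · 512 = 2048 (Konheim–Weiss)
Check (3,4,4,4) → sorted (3,4,4,4): b_i ≤ 3+i ∀i, a PF.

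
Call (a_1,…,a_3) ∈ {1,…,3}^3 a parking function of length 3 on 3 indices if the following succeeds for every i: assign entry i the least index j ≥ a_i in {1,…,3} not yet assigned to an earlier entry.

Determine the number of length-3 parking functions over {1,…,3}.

|PF(3,3)| = (4−3)·4^(3−1) = 1·16 = 16 [KW]
E.g. (3,2,1) → sorted (1,2,3): b_i ≤ i ∀i, a PF.

16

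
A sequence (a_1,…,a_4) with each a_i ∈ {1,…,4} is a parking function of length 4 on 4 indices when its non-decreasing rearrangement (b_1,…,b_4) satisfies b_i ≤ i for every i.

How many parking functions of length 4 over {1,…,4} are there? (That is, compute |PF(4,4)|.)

|PF(4,4)| = 1·5^3 = 1·125 = 125
E.g. (2,2,1,1) → sorted (1,1,2,2): b_i ≤ i ∀i, a PF.

125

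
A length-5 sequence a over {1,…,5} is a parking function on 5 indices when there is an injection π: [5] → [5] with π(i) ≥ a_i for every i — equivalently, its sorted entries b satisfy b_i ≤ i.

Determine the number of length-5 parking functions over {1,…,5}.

1296

|PF| = (6−5)·6^(5−1) = 1×1296 = 1296 (Pollak)
Example (3,1,5,1,1) → sorted (1,1,1,3,5): b_i ≤ i ∀i, a PF.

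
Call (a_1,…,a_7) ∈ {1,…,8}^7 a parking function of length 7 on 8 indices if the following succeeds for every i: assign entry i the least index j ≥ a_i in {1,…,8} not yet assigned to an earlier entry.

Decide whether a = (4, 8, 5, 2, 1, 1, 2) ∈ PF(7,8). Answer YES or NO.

Sorted: b = (1, 1, 2, 2, 4, 5, 8).
  b_1=1 ≤ 2
  b_2=1 ≤ 3
  b_3=2 ≤ 4
  b_4=2 ≤ 5
  b_5=4 ≤ 6
  b_6=5 ≤ 7
  b_7=8 ≤ 8
All bounds hold ⇒ YES

YES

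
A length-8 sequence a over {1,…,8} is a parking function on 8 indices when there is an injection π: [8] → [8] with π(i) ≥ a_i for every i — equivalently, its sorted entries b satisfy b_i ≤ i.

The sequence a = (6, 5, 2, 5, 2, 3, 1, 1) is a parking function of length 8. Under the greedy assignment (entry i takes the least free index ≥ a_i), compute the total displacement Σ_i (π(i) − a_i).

11

Σπ = 8·9/2 = 36 (π permutes [8]); Σa = 6+5+2+5+2+3+1+1 = 25; disp = 36−25 = 11.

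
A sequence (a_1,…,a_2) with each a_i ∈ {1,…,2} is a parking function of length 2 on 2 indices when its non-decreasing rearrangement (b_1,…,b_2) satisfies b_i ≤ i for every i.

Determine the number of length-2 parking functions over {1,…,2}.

|PF| = (2−2+1)·(2+1)^(2−1) = 1·3 = 3 [KW]
Example (2,1) → sorted (1,2): b_i ≤ i ∀i, a PF.

3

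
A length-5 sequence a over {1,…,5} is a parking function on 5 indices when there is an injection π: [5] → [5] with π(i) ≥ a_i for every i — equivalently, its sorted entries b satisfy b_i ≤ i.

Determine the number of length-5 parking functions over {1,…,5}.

|PF(5,5)| = (5+1−5)·(5+1)^{5−1} = 1·1296 = 1296
Check (5,3,1,3,1) → sorted (1,1,3,3,5): b_i ≤ i ∀i, a PF.

1296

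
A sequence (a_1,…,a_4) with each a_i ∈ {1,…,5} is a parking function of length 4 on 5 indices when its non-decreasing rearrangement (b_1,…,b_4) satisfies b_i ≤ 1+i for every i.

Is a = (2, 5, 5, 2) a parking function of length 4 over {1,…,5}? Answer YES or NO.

Order a: b = (2, 2, 5, 5).
  b_1=2 ≤ 2
  b_2=2 ≤ 3
  b_3=5 > 4
  fails at i=3 ⇒ NO

NO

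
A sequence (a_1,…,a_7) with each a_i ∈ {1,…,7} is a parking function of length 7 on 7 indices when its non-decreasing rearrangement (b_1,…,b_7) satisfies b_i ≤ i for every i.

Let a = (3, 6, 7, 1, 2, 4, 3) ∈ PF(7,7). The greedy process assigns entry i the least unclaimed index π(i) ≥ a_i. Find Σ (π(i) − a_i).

Σπ = 28 ({1..7} each once); Σa = 3+6+7+1+2+4+3 = 26; disp = 28−26 = 2.

2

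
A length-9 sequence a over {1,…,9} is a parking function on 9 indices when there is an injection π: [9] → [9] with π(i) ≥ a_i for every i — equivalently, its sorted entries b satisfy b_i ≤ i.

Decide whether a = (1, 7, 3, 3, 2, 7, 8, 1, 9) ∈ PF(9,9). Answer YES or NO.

NO

Sorted: b = (1, 1, 2, 3, 3, 7, 7, 8, 9).
  b_1=1 ≤ 1
  b_2=1 ≤ 2
  b_3=2 ≤ 3
  b_4=3 ≤ 4
  b_5=3 ≤ 5
  b_6=7 > 6
  fails at i=6 ⇒ NO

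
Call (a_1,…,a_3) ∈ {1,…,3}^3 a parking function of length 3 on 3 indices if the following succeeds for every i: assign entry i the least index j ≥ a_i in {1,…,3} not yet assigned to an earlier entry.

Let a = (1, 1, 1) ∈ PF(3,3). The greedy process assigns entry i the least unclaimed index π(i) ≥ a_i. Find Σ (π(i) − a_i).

3

Σπ(i) = 1+…+3 = 6; Σa = 1+1+1 = 3; disp = 6−3 = 3.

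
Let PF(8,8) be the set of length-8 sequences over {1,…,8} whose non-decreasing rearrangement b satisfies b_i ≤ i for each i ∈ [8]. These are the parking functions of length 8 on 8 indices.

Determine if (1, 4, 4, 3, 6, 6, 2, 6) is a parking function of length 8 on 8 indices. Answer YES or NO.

Order a: b = (1, 2, 3, 4, 4, 6, 6, 6).
  b_1=1 ≤ 1
  b_2=2 ≤ 2
  b_3=3 ≤ 3
  b_4=4 ≤ 4
  b_5=4 ≤ 5
  b_6=6 ≤ 6
  b_7=6 ≤ 7
  b_8=6 ≤ 8
All bounds hold ⇒ YES

YES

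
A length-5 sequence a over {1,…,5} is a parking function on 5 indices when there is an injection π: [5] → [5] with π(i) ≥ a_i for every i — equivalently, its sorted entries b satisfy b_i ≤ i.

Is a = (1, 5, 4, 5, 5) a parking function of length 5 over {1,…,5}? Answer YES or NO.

Rearranged: b = (1, 4, 5, 5, 5).
  b_1=1 ≤ 1
  b_2=4 > 2
  fails at i=2 ⇒ NO

NO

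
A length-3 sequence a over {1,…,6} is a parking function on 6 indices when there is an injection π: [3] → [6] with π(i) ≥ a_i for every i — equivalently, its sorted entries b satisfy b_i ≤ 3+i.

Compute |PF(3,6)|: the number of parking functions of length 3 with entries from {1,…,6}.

#PF = (6−3+1)·(6+1)^(3−1) = 4×49 = 196 [KW]
Check (1,5,1) → sorted (1,1,5): b_i ≤ 3+i ∀i, a PF.

196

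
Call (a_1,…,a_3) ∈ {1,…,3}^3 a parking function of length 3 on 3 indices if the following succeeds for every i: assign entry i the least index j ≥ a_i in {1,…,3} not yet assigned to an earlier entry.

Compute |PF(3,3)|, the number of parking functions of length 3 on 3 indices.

|PF| = (3−3+1)·(3+1)^(3−1) = 1×16 = 16
One tuple (1,1,2) → sorted (1,1,2): b_i ≤ i ∀i, a PF.

16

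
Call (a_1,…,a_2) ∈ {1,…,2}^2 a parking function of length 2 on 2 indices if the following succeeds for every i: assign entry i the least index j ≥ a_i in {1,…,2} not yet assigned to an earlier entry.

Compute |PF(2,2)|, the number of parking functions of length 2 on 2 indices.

3

|PF(2,2)| = (2+1−2)·(2+1)^{2−1} = 1·3 = 3 (Konheim–Weiss)
One tuple (2,1) → sorted (1,2): b_i ≤ i ∀i, a PF.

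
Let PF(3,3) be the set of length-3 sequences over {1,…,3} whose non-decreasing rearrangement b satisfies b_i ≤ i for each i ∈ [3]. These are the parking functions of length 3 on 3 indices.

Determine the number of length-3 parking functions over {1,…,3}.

16

#PF = (3+1−3)·(3+1)^{3−1} = 1·16 = 16 [KW]
E.g. (3,1,1) → sorted (1,1,3): b_i ≤ i ∀i, a PF.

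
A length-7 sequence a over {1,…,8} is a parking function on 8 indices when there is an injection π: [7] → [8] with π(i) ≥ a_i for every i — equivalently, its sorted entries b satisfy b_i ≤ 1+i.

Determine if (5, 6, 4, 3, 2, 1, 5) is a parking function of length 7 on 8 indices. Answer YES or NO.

Sorted: b = (1, 2, 3, 4, 5, 5, 6).
  b_1=1 ≤ 2
  b_2=2 ≤ 3
  b_3=3 ≤ 4
  b_4=4 ≤ 5
  b_5=5 ≤ 6
  b_6=5 ≤ 7
  b_7=6 ≤ 8
All bounds hold ⇒ YES

YES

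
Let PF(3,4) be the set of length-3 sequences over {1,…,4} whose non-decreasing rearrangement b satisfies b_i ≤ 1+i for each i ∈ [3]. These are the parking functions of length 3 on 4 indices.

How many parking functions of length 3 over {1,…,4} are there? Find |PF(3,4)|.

|PF| = (4+1−3)·(4+1)^{3−1} = 2·25 = 50 (Konheim–Weiss)
Check (1,4,2) → sorted (1,2,4): b_i ≤ 1+i ∀i, a PF.

50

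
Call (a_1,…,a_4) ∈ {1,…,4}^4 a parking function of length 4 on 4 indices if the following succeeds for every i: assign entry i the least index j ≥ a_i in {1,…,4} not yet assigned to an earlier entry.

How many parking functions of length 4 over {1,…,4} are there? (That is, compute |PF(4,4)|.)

125

|PF| = 1·5^3 = 1×125 = 125 (Pollak)
One tuple (2,1,2,4) → sorted (1,2,2,4): b_i ≤ i ∀i, a PF.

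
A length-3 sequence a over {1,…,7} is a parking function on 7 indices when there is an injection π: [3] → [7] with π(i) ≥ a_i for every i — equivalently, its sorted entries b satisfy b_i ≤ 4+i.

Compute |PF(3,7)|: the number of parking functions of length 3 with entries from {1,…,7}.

Count = (7−3+1)·(7+1)^(3−1) = 5×64 = 320 (Konheim–Weiss)
Check (5,3,1) → sorted (1,3,5): b_i ≤ 4+i ∀i, a PF.

320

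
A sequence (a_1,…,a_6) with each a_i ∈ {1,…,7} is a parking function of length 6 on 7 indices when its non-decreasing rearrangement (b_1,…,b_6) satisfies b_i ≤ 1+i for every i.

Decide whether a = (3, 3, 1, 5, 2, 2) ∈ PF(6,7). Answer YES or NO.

YES

Sorted: b = (1, 2, 2, 3, 3, 5).
  b_1=1 ≤ 2
  b_2=2 ≤ 3
  b_3=2 ≤ 4
  b_4=3 ≤ 5
  b_5=3 ≤ 6
  b_6=5 ≤ 7
All bounds hold ⇒ YES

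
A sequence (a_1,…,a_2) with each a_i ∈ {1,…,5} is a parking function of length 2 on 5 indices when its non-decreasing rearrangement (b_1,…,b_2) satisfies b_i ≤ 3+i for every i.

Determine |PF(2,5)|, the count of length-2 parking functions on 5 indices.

Count = (6−2)·6^(2−1) = 4×6 = 24 (Pollak)
E.g. (4,1) → sorted (1,4): b_i ≤ 3+i ∀i, a PF.

24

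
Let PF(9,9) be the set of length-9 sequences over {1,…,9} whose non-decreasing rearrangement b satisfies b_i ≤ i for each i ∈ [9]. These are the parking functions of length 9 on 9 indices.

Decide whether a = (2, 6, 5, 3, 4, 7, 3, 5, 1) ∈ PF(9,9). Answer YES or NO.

Sorted: b = (1, 2, 3, 3, 4, 5, 5, 6, 7).
  b_1=1 ≤ 1
  b_2=2 ≤ 2
  b_3=3 ≤ 3
  b_4=3 ≤ 4
  b_5=4 ≤ 5
  b_6=5 ≤ 6
  b_7=5 ≤ 7
  b_8=6 ≤ 8
  b_9=7 ≤ 9
All bounds hold ⇒ YES

YES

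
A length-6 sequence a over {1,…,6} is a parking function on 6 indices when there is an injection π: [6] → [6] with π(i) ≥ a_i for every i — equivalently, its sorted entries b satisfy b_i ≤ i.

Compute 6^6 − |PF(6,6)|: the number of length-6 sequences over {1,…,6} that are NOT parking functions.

29849

#PF = (6−6+1)·(6+1)^(6−1) = 1·16807 = 16807 (Pollak)
E.g. (3,6,3,1,6,2) → sorted (1,2,3,3,6,6): b_5=6>5, not a PF.
So 46656 − 16807 = 29849 fail.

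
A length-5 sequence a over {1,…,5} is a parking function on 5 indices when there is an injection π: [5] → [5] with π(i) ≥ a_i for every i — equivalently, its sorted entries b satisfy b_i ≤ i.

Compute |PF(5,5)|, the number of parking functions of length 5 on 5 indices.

|PF(5,5)| = (5−5+1)·(5+1)^(5−1) = 1 · 1296 = 1296 [KW]
Example (2,3,1,4,3) → sorted (1,2,3,3,4): b_i ≤ i ∀i, a PF.

1296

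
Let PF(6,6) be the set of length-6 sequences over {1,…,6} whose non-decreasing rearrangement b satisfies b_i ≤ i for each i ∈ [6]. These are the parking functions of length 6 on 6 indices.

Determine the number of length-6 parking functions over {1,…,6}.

Count = (7−6)·7^(6−1) = 1 · 16807 = 16807 [KW]
Check (4,3,2,3,4,1) → sorted (1,2,3,3,4,4): b_i ≤ i ∀i, a PF.

16807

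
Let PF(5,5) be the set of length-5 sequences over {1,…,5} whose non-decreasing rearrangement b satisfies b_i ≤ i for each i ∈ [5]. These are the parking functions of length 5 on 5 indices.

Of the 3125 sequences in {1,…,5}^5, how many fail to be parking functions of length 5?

1829

|PF(5,5)| = (6−5)·6^(5−1) = 1·1296 = 1296 (Pollak)
One tuple (5,4,5,5,1) → sorted (1,4,5,5,5): b_2=4>2, not a PF.
So 3125 − 1296 = 1829 fail.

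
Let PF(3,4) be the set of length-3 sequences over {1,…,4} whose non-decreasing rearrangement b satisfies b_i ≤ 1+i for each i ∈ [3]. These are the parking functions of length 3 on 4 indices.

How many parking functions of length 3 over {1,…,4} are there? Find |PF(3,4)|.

Count = (5−3)·5^(3−1) = 2 · 25 = 50 [KW]
One tuple (2,4,1) → sorted (1,2,4): b_i ≤ 1+i ∀i, a PF.

50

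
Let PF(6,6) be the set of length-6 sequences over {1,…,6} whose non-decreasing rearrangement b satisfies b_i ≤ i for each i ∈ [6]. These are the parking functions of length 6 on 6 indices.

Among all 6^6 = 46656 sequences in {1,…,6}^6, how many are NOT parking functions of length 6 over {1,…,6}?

|PF(6,6)| = (6−6+1)·(6+1)^(6−1) = 1×16807 = 16807
One tuple (1,1,5,6,5,4) → sorted (1,1,4,5,5,6): b_3=4>3, not a PF.
Total 46656; non-PF = 46656−16807 = 29849

29849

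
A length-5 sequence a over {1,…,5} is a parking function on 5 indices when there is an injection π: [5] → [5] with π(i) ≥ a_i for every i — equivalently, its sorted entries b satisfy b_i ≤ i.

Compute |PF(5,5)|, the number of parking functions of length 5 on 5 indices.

1296

#PF = (5+1−5)·(5+1)^{5−1} = 1×1296 = 1296 (Konheim–Weiss)
One tuple (5,4,2,1,2) → sorted (1,2,2,4,5): b_i ≤ i ∀i, a PF.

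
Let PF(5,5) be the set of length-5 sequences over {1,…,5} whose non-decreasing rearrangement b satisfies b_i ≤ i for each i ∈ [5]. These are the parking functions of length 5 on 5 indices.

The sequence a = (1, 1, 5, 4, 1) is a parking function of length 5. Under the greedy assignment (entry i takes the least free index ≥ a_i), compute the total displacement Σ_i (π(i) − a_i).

Σπ = 15 ({1..5} each once); Σa = 1+1+5+4+1 = 12; disp = 15−12 = 3.

3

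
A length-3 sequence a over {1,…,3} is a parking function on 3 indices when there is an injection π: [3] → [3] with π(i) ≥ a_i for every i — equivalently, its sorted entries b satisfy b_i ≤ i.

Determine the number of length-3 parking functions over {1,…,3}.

16

|PF| = (3−3+1)·(3+1)^(3−1) = 1 · 16 = 16
E.g. (2,2,1) → sorted (1,2,2): b_i ≤ i ∀i, a PF.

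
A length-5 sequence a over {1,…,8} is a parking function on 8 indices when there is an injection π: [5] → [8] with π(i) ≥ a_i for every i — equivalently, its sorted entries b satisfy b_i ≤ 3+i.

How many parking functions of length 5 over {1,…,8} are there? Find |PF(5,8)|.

26244

|PF| = 4·9^4 = 4·6561 = 26244 (Pollak)
One tuple (1,5,1,6,5) → sorted (1,1,5,5,6): b_i ≤ 3+i ∀i, a PF.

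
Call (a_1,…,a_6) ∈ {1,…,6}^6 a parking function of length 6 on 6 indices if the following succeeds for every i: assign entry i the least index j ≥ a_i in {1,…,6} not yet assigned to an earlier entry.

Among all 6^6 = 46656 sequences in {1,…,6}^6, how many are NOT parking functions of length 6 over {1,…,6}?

29849

Count = 1·7^5 = 1×16807 = 16807 (Pollak)
E.g. (2,4,6,4,4,4) → sorted (2,4,4,4,4,6): b_1=2>1, not a PF.
Total 46656; non-PF = 46656−16807 = 29849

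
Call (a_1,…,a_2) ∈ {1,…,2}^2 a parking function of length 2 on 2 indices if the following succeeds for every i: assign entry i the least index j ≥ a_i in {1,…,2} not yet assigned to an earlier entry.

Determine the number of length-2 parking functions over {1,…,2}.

3

|PF| = (3−2)·3^(2−1) = 1×3 = 3
Check (1,2) → sorted (1,2): b_i ≤ i ∀i, a PF.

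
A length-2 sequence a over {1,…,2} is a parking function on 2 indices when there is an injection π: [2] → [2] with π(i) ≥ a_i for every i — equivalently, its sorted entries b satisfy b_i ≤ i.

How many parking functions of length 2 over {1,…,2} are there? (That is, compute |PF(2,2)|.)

3

#PF = 1·3^1 = 1×3 = 3 (Konheim–Weiss)
Check (2,1) → sorted (1,2): b_i ≤ i ∀i, a PF.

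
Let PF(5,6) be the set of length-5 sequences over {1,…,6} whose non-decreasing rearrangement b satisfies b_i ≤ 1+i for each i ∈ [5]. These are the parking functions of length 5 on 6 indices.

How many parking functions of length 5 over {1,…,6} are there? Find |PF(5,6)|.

|PF| = 2·7^4 = 2×2401 = 4802
E.g. (1,4,6,2,4) → sorted (1,2,4,4,6): b_i ≤ 1+i ∀i, a PF.

4802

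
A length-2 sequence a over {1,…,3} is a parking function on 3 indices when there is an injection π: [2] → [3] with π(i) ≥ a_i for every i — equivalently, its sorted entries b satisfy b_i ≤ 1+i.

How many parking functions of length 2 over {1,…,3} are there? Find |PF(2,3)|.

|PF(2,3)| = 2·4^1 = 2 · 4 = 8 [KW]
Check (3,2) → sorted (2,3): b_i ≤ 1+i ∀i, a PF.

8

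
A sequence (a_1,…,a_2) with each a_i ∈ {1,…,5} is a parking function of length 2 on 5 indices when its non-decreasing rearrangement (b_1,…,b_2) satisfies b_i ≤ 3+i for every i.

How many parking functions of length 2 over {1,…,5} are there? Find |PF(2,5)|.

#PF = (6−2)·6^(2−1) = 4 · 6 = 24
One tuple (3,5) → sorted (3,5): b_i ≤ 3+i ∀i, a PF.

24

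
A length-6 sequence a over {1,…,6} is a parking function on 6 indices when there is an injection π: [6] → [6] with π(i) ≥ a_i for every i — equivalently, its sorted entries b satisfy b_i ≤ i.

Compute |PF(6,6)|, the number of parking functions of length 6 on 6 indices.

|PF| = 1·7^5 = 1×16807 = 16807 (Pollak)
One tuple (2,3,6,1,3,1) → sorted (1,1,2,3,3,6): b_i ≤ i ∀i, a PF.

16807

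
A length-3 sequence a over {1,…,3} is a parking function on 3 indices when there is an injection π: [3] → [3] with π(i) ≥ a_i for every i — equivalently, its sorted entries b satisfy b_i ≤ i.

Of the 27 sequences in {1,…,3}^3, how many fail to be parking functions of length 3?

11

|PF(3,3)| = (3+1−3)·(3+1)^{3−1} = 1×16 = 16 [KW]
Example (3,2,3) → sorted (2,3,3): b_1=2>1, not a PF.
3^3 − 16 = 27 − 16 = 11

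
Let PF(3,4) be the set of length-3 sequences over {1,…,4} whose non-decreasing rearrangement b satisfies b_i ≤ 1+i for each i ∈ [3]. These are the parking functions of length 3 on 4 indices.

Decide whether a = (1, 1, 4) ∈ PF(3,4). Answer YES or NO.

YES

Rearranged: b = (1, 1, 4).
  b_1=1 ≤ 2
  b_2=1 ≤ 3
  b_3=4 ≤ 4
All bounds hold ⇒ YES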